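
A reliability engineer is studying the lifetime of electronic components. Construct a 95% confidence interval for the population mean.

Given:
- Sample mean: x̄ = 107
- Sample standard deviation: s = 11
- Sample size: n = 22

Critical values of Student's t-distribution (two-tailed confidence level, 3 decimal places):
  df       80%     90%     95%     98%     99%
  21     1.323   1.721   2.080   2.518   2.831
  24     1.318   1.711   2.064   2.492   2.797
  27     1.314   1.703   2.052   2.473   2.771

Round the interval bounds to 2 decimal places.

The population standard deviation σ is unknown (only the sample standard deviation s is given), so use a t-interval with df = n - 1 = 22 - 1 = 21.

For 95% confidence with df = 21, t* = 2.080 (from t-table)

Standard error: SE = s/√n = 11/√22 = 2.345208

Margin of error: E = t* × SE = 2.080 × 2.345208 = 4.8780

T-interval: x̄ ± E = 107 ± 4.8780 = (102.1220, 111.8780)

Rounded to 2 decimal places:

(102.12, 111.88)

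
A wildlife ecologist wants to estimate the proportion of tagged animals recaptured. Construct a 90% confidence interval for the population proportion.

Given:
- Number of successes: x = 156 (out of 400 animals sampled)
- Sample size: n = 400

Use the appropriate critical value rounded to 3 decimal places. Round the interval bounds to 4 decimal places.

Sample proportion: p̂ = 156/400 = 0.390000

Check conditions for normal approximation:
  np̂ = 156 ≥ 10 ✓
  n(1-p̂) = 244 ≥ 10 ✓

The sample is large enough, so use a z-interval (normal approximation) for the proportion.

For 90% confidence, z* = 1.645 (from standard normal table)

Standard error: SE = √(p̂(1-p̂)/n) = √(0.390000×0.610000/400) = 0.02438750

Margin of error: E = z* × SE = 1.645 × 0.02438750 = 0.040117

Z-interval: p̂ ± E = 0.390000 ± 0.040117 = (0.349883, 0.430117)

Rounded to 4 decimal places:

(0.3499, 0.4301)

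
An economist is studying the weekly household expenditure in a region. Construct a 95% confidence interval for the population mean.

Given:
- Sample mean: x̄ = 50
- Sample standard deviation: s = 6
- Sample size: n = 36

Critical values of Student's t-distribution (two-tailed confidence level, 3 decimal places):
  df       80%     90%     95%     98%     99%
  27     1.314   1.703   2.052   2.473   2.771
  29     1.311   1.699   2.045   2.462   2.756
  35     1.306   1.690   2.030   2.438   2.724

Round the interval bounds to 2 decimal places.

The population standard deviation σ is unknown (only the sample standard deviation s is given), so use a t-interval with df = n - 1 = 36 - 1 = 35.

For 95% confidence with df = 35, t* = 2.030 (from t-table)

Standard error: SE = s/√n = 6/√36 = 1.000000

Margin of error: E = t* × SE = 2.030 × 1.000000 = 2.0300

T-interval: x̄ ± E = 50 ± 2.0300 = (47.9700, 52.0300)

Rounded to 2 decimal places:

(47.97, 52.03)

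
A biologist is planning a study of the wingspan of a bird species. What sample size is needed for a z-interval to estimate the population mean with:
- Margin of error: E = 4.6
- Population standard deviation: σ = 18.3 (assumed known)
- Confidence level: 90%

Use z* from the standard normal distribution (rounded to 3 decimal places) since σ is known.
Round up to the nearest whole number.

Using z* since population σ is known (z-interval formula).

For 90% confidence, z* = 1.645 (from standard normal table)

Sample size formula for z-interval: n = (z*σ/E)²

n = (1.645 × 18.3 / 4.6)²
  = (6.544239)²
  = 42.8271

Round up to the nearest whole number: n = 43

43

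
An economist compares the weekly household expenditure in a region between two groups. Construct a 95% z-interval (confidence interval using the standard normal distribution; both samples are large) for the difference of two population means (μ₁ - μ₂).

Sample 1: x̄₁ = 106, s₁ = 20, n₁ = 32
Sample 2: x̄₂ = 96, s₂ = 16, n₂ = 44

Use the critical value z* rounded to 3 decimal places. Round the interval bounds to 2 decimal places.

Both samples are large (n₁ = 32 ≥ 30, n₂ = 44 ≥ 30), so a z-interval for the difference of means applies.

Point estimate: x̄₁ - x̄₂ = 106 - 96 = 10

Standard error: SE = √(s₁²/n₁ + s₂²/n₂)
= √(20²/32 + 16²/44)
= √(12.500000 + 5.818182)
= 4.279975

For 95% confidence, z* = 1.96 (from standard normal table)
Margin of error: E = z* × SE = 1.96 × 4.279975 = 8.3888

Z-interval: (x̄₁ - x̄₂) ± E = 10 ± 8.3888 = (1.6112, 18.3888)

Rounded to 2 decimal places:

(1.61, 18.39)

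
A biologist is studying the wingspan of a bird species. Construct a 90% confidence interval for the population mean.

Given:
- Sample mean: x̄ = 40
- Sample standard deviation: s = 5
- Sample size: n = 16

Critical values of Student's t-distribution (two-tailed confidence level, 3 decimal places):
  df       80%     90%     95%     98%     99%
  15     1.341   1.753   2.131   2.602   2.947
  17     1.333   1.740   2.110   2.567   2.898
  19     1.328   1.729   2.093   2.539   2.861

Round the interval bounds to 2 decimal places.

The population standard deviation σ is unknown (only the sample standard deviation s is given), so use a t-interval with df = n - 1 = 16 - 1 = 15.

For 90% confidence with df = 15, t* = 1.753 (from t-table)

Standard error: SE = s/√n = 5/√16 = 1.250000

Margin of error: E = t* × SE = 1.753 × 1.250000 = 2.1912

T-interval: x̄ ± E = 40 ± 2.1912 = (37.8088, 42.1912)

Rounded to 2 decimal places:

(37.81, 42.19)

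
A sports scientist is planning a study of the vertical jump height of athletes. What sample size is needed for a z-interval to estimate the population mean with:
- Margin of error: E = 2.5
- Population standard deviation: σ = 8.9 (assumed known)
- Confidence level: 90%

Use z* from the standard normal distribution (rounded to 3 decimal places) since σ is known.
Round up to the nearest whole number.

Using z* since population σ is known (z-interval formula).

For 90% confidence, z* = 1.645 (from standard normal table)

Sample size formula for z-interval: n = (z*σ/E)²

n = (1.645 × 8.9 / 2.5)²
  = (5.856200)²
  = 34.2951

Round up to the nearest whole number: n = 35

35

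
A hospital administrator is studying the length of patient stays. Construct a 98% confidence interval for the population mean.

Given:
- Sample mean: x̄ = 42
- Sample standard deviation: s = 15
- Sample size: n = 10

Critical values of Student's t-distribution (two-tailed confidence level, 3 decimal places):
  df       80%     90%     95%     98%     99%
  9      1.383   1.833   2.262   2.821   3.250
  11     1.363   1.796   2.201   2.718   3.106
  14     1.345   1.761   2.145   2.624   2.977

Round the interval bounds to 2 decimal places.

The population standard deviation σ is unknown (only the sample standard deviation s is given), so use a t-interval with df = n - 1 = 10 - 1 = 9.

For 98% confidence with df = 9, t* = 2.821 (from t-table)

Standard error: SE = s/√n = 15/√10 = 4.743416

Margin of error: E = t* × SE = 2.821 × 4.743416 = 13.3812

T-interval: x̄ ± E = 42 ± 13.3812 = (28.6188, 55.3812)

Rounded to 2 decimal places:

(28.62, 55.38)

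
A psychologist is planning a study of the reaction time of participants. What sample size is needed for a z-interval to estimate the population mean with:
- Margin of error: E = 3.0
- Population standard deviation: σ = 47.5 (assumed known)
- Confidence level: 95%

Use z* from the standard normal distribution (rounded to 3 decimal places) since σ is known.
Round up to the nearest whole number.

Using z* since population σ is known (z-interval formula).

For 95% confidence, z* = 1.96 (from standard normal table)

Sample size formula for z-interval: n = (z*σ/E)²

n = (1.96 × 47.5 / 3.0)²
  = (31.033333)²
  = 963.0678

Round up to the nearest whole number: n = 964

964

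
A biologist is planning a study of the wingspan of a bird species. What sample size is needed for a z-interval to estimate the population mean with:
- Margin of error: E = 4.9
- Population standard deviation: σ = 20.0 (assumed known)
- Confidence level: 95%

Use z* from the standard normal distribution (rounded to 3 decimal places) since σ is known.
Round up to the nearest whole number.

Using z* since population σ is known (z-interval formula).

For 95% confidence, z* = 1.96 (from standard normal table)

Sample size formula for z-interval: n = (z*σ/E)²

n = (1.96 × 20.0 / 4.9)²
  = (8.000000)²
  = 64 (exactly)

This is already a whole number, so no rounding up is needed: n = 64

64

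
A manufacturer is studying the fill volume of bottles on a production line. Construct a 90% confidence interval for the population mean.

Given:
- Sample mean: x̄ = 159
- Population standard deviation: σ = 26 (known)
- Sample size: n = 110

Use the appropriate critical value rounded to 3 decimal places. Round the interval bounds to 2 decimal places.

The population standard deviation σ is known, so use a z-interval (standard normal critical value).

For 90% confidence, z* = 1.645 (from standard normal table)

Standard error: SE = σ/√n = 26/√110 = 2.479003

Margin of error: E = z* × SE = 1.645 × 2.479003 = 4.0780

Z-interval: x̄ ± E = 159 ± 4.0780 = (154.9220, 163.0780)

Rounded to 2 decimal places:

(154.92, 163.08)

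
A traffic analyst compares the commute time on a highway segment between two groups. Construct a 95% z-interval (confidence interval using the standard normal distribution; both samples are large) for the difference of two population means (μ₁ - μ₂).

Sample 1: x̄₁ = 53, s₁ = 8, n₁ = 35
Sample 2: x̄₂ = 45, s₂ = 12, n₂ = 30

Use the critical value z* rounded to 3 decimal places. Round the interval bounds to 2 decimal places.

Both samples are large (n₁ = 35 ≥ 30, n₂ = 30 ≥ 30), so a z-interval for the difference of means applies.

Point estimate: x̄₁ - x̄₂ = 53 - 45 = 8

Standard error: SE = √(s₁²/n₁ + s₂²/n₂)
= √(8²/35 + 12²/30)
= √(1.828571 + 4.800000)
= 2.574601

For 95% confidence, z* = 1.96 (from standard normal table)
Margin of error: E = z* × SE = 1.96 × 2.574601 = 5.0462

Z-interval: (x̄₁ - x̄₂) ± E = 8 ± 5.0462 = (2.9538, 13.0462)

Rounded to 2 decimal places:

(2.95, 13.05)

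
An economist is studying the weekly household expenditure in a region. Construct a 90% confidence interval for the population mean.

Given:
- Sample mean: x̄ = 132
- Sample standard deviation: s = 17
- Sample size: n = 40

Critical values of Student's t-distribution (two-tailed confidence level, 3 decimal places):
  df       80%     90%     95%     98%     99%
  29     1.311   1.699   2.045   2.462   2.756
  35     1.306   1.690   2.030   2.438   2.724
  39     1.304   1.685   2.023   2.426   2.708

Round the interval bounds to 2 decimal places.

The population standard deviation σ is unknown (only the sample standard deviation s is given), so use a t-interval with df = n - 1 = 40 - 1 = 39.

For 90% confidence with df = 39, t* = 1.685 (from t-table)

Standard error: SE = s/√n = 17/√40 = 2.687936

Margin of error: E = t* × SE = 1.685 × 2.687936 = 4.5292

T-interval: x̄ ± E = 132 ± 4.5292 = (127.4708, 136.5292)

Rounded to 2 decimal places:

(127.47, 136.53)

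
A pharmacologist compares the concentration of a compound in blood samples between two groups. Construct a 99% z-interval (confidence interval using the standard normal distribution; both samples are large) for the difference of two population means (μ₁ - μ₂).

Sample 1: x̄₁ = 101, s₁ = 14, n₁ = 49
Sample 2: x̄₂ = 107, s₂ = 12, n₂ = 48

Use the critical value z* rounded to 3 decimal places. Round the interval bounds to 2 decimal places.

Both samples are large (n₁ = 49 ≥ 30, n₂ = 48 ≥ 30), so a z-interval for the difference of means applies.

Point estimate: x̄₁ - x̄₂ = 101 - 107 = -6

Standard error: SE = √(s₁²/n₁ + s₂²/n₂)
= √(14²/49 + 12²/48)
= √(4.000000 + 3.000000)
= 2.645751

For 99% confidence, z* = 2.576 (from standard normal table)
Margin of error: E = z* × SE = 2.576 × 2.645751 = 6.8155

Z-interval: (x̄₁ - x̄₂) ± E = -6 ± 6.8155 = (-12.8155, 0.8155)

Rounded to 2 decimal places:

(-12.82, 0.82)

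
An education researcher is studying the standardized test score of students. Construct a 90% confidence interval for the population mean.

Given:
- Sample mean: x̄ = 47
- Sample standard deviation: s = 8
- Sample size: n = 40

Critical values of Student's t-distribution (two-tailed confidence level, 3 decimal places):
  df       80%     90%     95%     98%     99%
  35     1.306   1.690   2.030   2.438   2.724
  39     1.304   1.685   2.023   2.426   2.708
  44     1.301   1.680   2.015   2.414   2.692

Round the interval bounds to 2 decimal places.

The population standard deviation σ is unknown (only the sample standard deviation s is given), so use a t-interval with df = n - 1 = 40 - 1 = 39.

For 90% confidence with df = 39, t* = 1.685 (from t-table)

Standard error: SE = s/√n = 8/√40 = 1.264911

Margin of error: E = t* × SE = 1.685 × 1.264911 = 2.1314

T-interval: x̄ ± E = 47 ± 2.1314 = (44.8686, 49.1314)

Rounded to 2 decimal places:

(44.87, 49.13)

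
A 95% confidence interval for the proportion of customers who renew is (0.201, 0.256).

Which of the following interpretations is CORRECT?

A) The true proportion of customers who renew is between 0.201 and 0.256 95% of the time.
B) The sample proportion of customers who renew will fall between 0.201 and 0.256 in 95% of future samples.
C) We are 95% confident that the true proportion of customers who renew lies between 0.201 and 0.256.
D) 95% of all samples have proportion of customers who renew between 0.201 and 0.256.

A confidence interval represents our confidence in the procedure, not a probability statement about the parameter.

Key concept: If we repeated this sampling process many times and computed a 95% CI each time, about 95% of those intervals would contain the true population parameter.

For this specific interval (0.201, 0.256):
- Midpoint (point estimate): 0.2285
- Margin of error: 0.0275

The correct interpretation is the one stating confidence that the true parameter lies in the interval — option C.

C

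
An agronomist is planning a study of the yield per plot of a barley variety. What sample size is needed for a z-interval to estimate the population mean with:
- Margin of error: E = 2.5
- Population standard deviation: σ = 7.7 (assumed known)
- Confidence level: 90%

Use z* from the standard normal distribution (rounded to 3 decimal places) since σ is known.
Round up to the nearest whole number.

Using z* since population σ is known (z-interval formula).

For 90% confidence, z* = 1.645 (from standard normal table)

Sample size formula for z-interval: n = (z*σ/E)²

n = (1.645 × 7.7 / 2.5)²
  = (5.066600)²
  = 25.6704

Round up to the nearest whole number: n = 26

26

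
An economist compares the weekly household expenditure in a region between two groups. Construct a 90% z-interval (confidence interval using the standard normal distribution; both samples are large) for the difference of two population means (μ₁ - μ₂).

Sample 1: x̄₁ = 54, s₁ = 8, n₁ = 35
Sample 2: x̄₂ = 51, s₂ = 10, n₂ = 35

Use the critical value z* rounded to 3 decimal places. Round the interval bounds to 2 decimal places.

Both samples are large (n₁ = 35 ≥ 30, n₂ = 35 ≥ 30), so a z-interval for the difference of means applies.

Point estimate: x̄₁ - x̄₂ = 54 - 51 = 3

Standard error: SE = √(s₁²/n₁ + s₂²/n₂)
= √(8²/35 + 10²/35)
= √(1.828571 + 2.857143)
= 2.164651

For 90% confidence, z* = 1.645 (from standard normal table)
Margin of error: E = z* × SE = 1.645 × 2.164651 = 3.5609

Z-interval: (x̄₁ - x̄₂) ± E = 3 ± 3.5609 = (-0.5609, 6.5609)

Rounded to 2 decimal places:

(-0.56, 6.56)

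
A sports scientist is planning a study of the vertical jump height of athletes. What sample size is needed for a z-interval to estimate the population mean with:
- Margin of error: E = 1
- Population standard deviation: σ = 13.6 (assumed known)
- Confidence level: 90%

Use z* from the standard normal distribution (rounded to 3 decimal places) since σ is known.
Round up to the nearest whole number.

Using z* since population σ is known (z-interval formula).

For 90% confidence, z* = 1.645 (from standard normal table)

Sample size formula for z-interval: n = (z*σ/E)²

n = (1.645 × 13.6 / 1)²
  = (22.372000)²
  = 500.5064

Round up to the nearest whole number: n = 501

501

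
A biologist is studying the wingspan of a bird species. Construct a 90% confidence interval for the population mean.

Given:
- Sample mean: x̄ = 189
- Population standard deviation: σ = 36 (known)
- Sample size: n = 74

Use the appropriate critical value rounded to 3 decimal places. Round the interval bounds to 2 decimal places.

The population standard deviation σ is known, so use a z-interval (standard normal critical value).

For 90% confidence, z* = 1.645 (from standard normal table)

Standard error: SE = σ/√n = 36/√74 = 4.184915

Margin of error: E = z* × SE = 1.645 × 4.184915 = 6.8842

Z-interval: x̄ ± E = 189 ± 6.8842 = (182.1158, 195.8842)

Rounded to 2 decimal places:

(182.12, 195.88)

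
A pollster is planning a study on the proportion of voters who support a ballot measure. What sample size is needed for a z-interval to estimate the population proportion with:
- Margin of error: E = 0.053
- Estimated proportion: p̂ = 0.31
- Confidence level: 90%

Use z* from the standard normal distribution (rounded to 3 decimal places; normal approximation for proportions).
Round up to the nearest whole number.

Using z* for proportion z-interval (normal approximation).

For 90% confidence, z* = 1.645 (from standard normal table)

Sample size formula for proportion z-interval: n = z*²p̂(1-p̂)/E²

n = 1.645² × 0.31 × 0.69 / 0.053²
  = 2.706025 × 0.2139 / 0.002809
  = 206.0586

Round up to the nearest whole number: n = 207

207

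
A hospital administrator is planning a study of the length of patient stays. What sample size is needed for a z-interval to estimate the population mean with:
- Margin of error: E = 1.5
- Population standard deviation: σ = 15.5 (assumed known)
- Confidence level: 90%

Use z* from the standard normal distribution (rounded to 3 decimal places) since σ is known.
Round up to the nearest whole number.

Using z* since population σ is known (z-interval formula).

For 90% confidence, z* = 1.645 (from standard normal table)

Sample size formula for z-interval: n = (z*σ/E)²

n = (1.645 × 15.5 / 1.5)²
  = (16.998333)²
  = 288.9433

Round up to the nearest whole number: n = 289

289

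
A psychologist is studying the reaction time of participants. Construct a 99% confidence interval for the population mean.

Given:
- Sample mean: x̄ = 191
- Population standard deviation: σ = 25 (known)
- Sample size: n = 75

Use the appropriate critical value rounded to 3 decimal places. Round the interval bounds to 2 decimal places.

The population standard deviation σ is known, so use a z-interval (standard normal critical value).

For 99% confidence, z* = 2.576 (from standard normal table)

Standard error: SE = σ/√n = 25/√75 = 2.886751

Margin of error: E = z* × SE = 2.576 × 2.886751 = 7.4363

Z-interval: x̄ ± E = 191 ± 7.4363 = (183.5637, 198.4363)

Rounded to 2 decimal places:

(183.56, 198.44)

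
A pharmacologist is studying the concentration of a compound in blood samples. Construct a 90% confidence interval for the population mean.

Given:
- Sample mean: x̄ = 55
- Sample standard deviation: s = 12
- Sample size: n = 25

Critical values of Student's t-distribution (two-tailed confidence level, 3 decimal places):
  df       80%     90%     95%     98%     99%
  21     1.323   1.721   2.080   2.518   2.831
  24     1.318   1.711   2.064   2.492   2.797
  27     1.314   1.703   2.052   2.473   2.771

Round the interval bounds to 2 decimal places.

The population standard deviation σ is unknown (only the sample standard deviation s is given), so use a t-interval with df = n - 1 = 25 - 1 = 24.

For 90% confidence with df = 24, t* = 1.711 (from t-table)

Standard error: SE = s/√n = 12/√25 = 2.400000

Margin of error: E = t* × SE = 1.711 × 2.400000 = 4.1064

T-interval: x̄ ± E = 55 ± 4.1064 = (50.8936, 59.1064)

Rounded to 2 decimal places:

(50.89, 59.11)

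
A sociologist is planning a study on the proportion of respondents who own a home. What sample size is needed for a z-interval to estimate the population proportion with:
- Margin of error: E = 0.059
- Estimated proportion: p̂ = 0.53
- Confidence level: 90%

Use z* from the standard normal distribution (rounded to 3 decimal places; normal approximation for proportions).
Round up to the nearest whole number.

Using z* for proportion z-interval (normal approximation).

For 90% confidence, z* = 1.645 (from standard normal table)

Sample size formula for proportion z-interval: n = z*²p̂(1-p̂)/E²

n = 1.645² × 0.53 × 0.47 / 0.059²
  = 2.706025 × 0.2491 / 0.003481
  = 193.6429

Round up to the nearest whole number: n = 194

194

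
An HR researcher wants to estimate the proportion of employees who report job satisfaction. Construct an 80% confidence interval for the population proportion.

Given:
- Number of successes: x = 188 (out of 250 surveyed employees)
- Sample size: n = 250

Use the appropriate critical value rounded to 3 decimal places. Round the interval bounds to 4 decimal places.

Sample proportion: p̂ = 188/250 = 0.752000

Check conditions for normal approximation:
  np̂ = 188 ≥ 10 ✓
  n(1-p̂) = 62 ≥ 10 ✓

The sample is large enough, so use a z-interval (normal approximation) for the proportion.

For 80% confidence, z* = 1.282 (from standard normal table)

Standard error: SE = √(p̂(1-p̂)/n) = √(0.752000×0.248000/250) = 0.02731271

Margin of error: E = z* × SE = 1.282 × 0.02731271 = 0.035015

Z-interval: p̂ ± E = 0.752000 ± 0.035015 = (0.716985, 0.787015)

Rounded to 4 decimal places:

(0.7170, 0.7870)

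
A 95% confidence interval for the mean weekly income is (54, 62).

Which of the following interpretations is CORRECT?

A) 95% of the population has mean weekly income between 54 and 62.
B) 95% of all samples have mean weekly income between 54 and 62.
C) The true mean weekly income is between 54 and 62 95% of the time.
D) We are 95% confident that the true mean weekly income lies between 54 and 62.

A confidence interval represents our confidence in the procedure, not a probability statement about the parameter.

Key concept: If we repeated this sampling process many times and computed a 95% CI each time, about 95% of those intervals would contain the true population parameter.

For this specific interval (54, 62):
- Midpoint (point estimate): 58
- Margin of error: 4

The correct interpretation is the one stating confidence that the true parameter lies in the interval — option D.

D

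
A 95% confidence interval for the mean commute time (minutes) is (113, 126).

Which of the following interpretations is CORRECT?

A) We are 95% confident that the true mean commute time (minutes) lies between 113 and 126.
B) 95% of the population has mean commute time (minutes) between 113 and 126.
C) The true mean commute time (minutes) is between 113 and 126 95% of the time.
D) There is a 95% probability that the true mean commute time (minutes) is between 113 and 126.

A confidence interval represents our confidence in the procedure, not a probability statement about the parameter.

Key concept: If we repeated this sampling process many times and computed a 95% CI each time, about 95% of those intervals would contain the true population parameter.

For this specific interval (113, 126):
- Midpoint (point estimate): 119.5
- Margin of error: 6.5

The correct interpretation is the one stating confidence that the true parameter lies in the interval — option A.

A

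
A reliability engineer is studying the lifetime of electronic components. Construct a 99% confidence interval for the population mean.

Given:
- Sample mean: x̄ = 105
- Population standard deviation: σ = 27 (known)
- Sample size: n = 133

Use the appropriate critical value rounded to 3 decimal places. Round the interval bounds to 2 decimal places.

The population standard deviation σ is known, so use a z-interval (standard normal critical value).

For 99% confidence, z* = 2.576 (from standard normal table)

Standard error: SE = σ/√n = 27/√133 = 2.341197

Margin of error: E = z* × SE = 2.576 × 2.341197 = 6.0309

Z-interval: x̄ ± E = 105 ± 6.0309 = (98.9691, 111.0309)

Rounded to 2 decimal places:

(98.97, 111.03)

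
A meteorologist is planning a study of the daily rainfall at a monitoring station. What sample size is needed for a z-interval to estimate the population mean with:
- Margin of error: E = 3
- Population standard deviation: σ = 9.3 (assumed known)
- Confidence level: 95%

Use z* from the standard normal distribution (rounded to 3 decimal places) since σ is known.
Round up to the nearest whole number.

Using z* since population σ is known (z-interval formula).

For 95% confidence, z* = 1.96 (from standard normal table)

Sample size formula for z-interval: n = (z*σ/E)²

n = (1.96 × 9.3 / 3)²
  = (6.076000)²
  = 36.9178

Round up to the nearest whole number: n = 37

37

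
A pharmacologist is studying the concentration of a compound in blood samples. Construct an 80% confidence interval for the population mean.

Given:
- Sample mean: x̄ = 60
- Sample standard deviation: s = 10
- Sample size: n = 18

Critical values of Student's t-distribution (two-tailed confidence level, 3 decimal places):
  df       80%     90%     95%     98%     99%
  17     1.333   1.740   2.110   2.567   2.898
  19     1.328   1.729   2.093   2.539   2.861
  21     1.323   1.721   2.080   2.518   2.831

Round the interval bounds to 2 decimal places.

The population standard deviation σ is unknown (only the sample standard deviation s is given), so use a t-interval with df = n - 1 = 18 - 1 = 17.

For 80% confidence with df = 17, t* = 1.333 (from t-table)

Standard error: SE = s/√n = 10/√18 = 2.357023

Margin of error: E = t* × SE = 1.333 × 2.357023 = 3.1419

T-interval: x̄ ± E = 60 ± 3.1419 = (56.8581, 63.1419)

Rounded to 2 decimal places:

(56.86, 63.14)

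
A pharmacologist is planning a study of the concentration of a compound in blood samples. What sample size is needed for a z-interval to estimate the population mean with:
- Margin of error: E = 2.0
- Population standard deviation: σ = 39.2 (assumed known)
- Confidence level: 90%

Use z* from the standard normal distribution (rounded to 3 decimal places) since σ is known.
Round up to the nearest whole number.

Using z* since population σ is known (z-interval formula).

For 90% confidence, z* = 1.645 (from standard normal table)

Sample size formula for z-interval: n = (z*σ/E)²

n = (1.645 × 39.2 / 2.0)²
  = (32.242000)²
  = 1039.5466

Round up to the nearest whole number: n = 1040

1040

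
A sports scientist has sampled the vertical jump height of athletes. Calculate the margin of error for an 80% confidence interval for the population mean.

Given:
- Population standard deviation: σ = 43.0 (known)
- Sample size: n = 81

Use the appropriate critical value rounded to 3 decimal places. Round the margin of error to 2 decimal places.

The population standard deviation σ is known, so use the z-interval margin of error formula.

For 80% confidence, z* = 1.282 (from standard normal table)

Margin of error formula for z-interval: E = z* × σ/√n

E = 1.282 × 43.0/√81
  = 1.282 × 4.777778
  = 6.1251

Rounded to 2 decimal places:

6.13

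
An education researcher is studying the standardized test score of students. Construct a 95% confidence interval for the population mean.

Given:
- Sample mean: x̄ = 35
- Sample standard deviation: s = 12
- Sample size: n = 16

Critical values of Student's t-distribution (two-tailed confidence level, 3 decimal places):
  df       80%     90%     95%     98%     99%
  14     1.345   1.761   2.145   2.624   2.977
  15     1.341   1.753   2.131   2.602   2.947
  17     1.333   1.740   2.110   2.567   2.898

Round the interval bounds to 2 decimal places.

The population standard deviation σ is unknown (only the sample standard deviation s is given), so use a t-interval with df = n - 1 = 16 - 1 = 15.

For 95% confidence with df = 15, t* = 2.131 (from t-table)

Standard error: SE = s/√n = 12/√16 = 3.000000

Margin of error: E = t* × SE = 2.131 × 3.000000 = 6.3930

T-interval: x̄ ± E = 35 ± 6.3930 = (28.6070, 41.3930)

Rounded to 2 decimal places:

(28.61, 41.39)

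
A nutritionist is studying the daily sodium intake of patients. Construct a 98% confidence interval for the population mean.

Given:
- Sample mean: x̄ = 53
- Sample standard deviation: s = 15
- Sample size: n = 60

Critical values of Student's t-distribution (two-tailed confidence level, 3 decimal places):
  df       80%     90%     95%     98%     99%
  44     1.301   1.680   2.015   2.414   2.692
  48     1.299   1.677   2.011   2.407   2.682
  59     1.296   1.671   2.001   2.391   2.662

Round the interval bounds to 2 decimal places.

The population standard deviation σ is unknown (only the sample standard deviation s is given), so use a t-interval with df = n - 1 = 60 - 1 = 59.

For 98% confidence with df = 59, t* = 2.391 (from t-table)

Standard error: SE = s/√n = 15/√60 = 1.936492

Margin of error: E = t* × SE = 2.391 × 1.936492 = 4.6302

T-interval: x̄ ± E = 53 ± 4.6302 = (48.3698, 57.6302)

Rounded to 2 decimal places:

(48.37, 57.63)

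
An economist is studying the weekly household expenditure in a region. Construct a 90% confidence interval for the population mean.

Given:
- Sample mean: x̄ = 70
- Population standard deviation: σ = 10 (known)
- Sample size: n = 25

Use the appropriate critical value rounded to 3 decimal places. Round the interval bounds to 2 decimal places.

The population standard deviation σ is known, so use a z-interval (standard normal critical value).

For 90% confidence, z* = 1.645 (from standard normal table)

Standard error: SE = σ/√n = 10/√25 = 2.000000

Margin of error: E = z* × SE = 1.645 × 2.000000 = 3.2900

Z-interval: x̄ ± E = 70 ± 3.2900 = (66.7100, 73.2900)

Rounded to 2 decimal places:

(66.71, 73.29)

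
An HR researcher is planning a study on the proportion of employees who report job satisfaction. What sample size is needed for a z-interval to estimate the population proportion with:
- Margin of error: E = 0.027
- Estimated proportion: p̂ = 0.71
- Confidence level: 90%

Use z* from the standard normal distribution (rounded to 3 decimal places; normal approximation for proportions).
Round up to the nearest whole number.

Using z* for proportion z-interval (normal approximation).

For 90% confidence, z* = 1.645 (from standard normal table)

Sample size formula for proportion z-interval: n = z*²p̂(1-p̂)/E²

n = 1.645² × 0.71 × 0.29 / 0.027²
  = 2.706025 × 0.2059 / 0.000729
  = 764.2943

Round up to the nearest whole number: n = 765

765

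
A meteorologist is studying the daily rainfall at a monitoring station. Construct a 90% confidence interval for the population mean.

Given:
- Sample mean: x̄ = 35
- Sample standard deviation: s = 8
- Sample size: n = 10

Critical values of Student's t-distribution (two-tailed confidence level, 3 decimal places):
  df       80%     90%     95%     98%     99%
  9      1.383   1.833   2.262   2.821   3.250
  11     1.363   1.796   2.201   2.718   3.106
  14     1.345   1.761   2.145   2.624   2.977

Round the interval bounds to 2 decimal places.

The population standard deviation σ is unknown (only the sample standard deviation s is given), so use a t-interval with df = n - 1 = 10 - 1 = 9.

For 90% confidence with df = 9, t* = 1.833 (from t-table)

Standard error: SE = s/√n = 8/√10 = 2.529822

Margin of error: E = t* × SE = 1.833 × 2.529822 = 4.6372

T-interval: x̄ ± E = 35 ± 4.6372 = (30.3628, 39.6372)

Rounded to 2 decimal places:

(30.36, 39.64)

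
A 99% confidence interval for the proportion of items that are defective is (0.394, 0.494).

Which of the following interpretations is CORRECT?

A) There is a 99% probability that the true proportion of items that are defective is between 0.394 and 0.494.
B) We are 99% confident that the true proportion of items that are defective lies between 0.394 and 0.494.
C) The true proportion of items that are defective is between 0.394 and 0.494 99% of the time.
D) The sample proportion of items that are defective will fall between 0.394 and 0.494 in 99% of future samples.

A confidence interval represents our confidence in the procedure, not a probability statement about the parameter.

Key concept: If we repeated this sampling process many times and computed a 99% CI each time, about 99% of those intervals would contain the true population parameter.

For this specific interval (0.394, 0.494):
- Midpoint (point estimate): 0.444
- Margin of error: 0.05

The correct interpretation is the one stating confidence that the true parameter lies in the interval — option B.

B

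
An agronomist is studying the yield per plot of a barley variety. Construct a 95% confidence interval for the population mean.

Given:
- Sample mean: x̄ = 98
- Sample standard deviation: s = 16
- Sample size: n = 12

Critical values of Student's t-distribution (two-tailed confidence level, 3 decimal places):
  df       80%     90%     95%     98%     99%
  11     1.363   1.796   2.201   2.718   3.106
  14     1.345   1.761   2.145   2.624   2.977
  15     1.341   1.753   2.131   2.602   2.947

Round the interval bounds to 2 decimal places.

The population standard deviation σ is unknown (only the sample standard deviation s is given), so use a t-interval with df = n - 1 = 12 - 1 = 11.

For 95% confidence with df = 11, t* = 2.201 (from t-table)

Standard error: SE = s/√n = 16/√12 = 4.618802

Margin of error: E = t* × SE = 2.201 × 4.618802 = 10.1660

T-interval: x̄ ± E = 98 ± 10.1660 = (87.8340, 108.1660)

Rounded to 2 decimal places:

(87.83, 108.17)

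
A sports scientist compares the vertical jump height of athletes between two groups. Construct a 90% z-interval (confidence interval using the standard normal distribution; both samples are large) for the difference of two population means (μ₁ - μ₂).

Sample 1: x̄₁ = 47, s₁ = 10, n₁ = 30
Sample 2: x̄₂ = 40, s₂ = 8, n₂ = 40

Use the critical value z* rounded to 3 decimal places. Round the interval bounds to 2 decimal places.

Both samples are large (n₁ = 30 ≥ 30, n₂ = 40 ≥ 30), so a z-interval for the difference of means applies.

Point estimate: x̄₁ - x̄₂ = 47 - 40 = 7

Standard error: SE = √(s₁²/n₁ + s₂²/n₂)
= √(10²/30 + 8²/40)
= √(3.333333 + 1.600000)
= 2.221111

For 90% confidence, z* = 1.645 (from standard normal table)
Margin of error: E = z* × SE = 1.645 × 2.221111 = 3.6537

Z-interval: (x̄₁ - x̄₂) ± E = 7 ± 3.6537 = (3.3463, 10.6537)

Rounded to 2 decimal places:

(3.35, 10.65)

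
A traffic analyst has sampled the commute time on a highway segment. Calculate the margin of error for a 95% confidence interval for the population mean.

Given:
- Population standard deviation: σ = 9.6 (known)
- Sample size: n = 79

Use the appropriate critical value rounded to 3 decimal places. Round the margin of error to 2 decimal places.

The population standard deviation σ is known, so use the z-interval margin of error formula.

For 95% confidence, z* = 1.96 (from standard normal table)

Margin of error formula for z-interval: E = z* × σ/√n

E = 1.96 × 9.6/√79
  = 1.96 × 1.080084
  = 2.1170

Rounded to 2 decimal places:

2.12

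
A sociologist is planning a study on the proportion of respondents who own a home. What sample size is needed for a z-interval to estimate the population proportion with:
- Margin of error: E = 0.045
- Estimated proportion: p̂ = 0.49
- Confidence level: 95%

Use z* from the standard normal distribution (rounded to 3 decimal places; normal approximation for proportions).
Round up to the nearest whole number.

Using z* for proportion z-interval (normal approximation).

For 95% confidence, z* = 1.96 (from standard normal table)

Sample size formula for proportion z-interval: n = z*²p̂(1-p̂)/E²

n = 1.96² × 0.49 × 0.51 / 0.045²
  = 3.8416 × 0.2499 / 0.002025
  = 474.0819

Round up to the nearest whole number: n = 475

475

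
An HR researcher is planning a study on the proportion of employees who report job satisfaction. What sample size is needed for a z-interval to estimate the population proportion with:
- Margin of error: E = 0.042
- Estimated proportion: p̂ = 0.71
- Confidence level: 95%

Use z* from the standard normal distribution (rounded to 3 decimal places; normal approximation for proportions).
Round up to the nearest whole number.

Using z* for proportion z-interval (normal approximation).

For 95% confidence, z* = 1.96 (from standard normal table)

Sample size formula for proportion z-interval: n = z*²p̂(1-p̂)/E²

n = 1.96² × 0.71 × 0.29 / 0.042²
  = 3.8416 × 0.2059 / 0.001764
  = 448.4044

Round up to the nearest whole number: n = 449

449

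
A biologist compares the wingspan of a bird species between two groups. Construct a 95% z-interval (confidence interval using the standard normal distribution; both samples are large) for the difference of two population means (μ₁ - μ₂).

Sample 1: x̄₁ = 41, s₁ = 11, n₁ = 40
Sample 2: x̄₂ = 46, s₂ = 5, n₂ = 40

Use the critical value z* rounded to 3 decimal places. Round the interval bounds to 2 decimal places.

Both samples are large (n₁ = 40 ≥ 30, n₂ = 40 ≥ 30), so a z-interval for the difference of means applies.

Point estimate: x̄₁ - x̄₂ = 41 - 46 = -5

Standard error: SE = √(s₁²/n₁ + s₂²/n₂)
= √(11²/40 + 5²/40)
= √(3.025000 + 0.625000)
= 1.910497

For 95% confidence, z* = 1.96 (from standard normal table)
Margin of error: E = z* × SE = 1.96 × 1.910497 = 3.7446

Z-interval: (x̄₁ - x̄₂) ± E = -5 ± 3.7446 = (-8.7446, -1.2554)

Rounded to 2 decimal places:

(-8.74, -1.26)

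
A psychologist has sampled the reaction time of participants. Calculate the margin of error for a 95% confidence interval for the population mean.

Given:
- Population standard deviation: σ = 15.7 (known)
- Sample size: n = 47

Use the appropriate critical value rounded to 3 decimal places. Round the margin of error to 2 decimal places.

The population standard deviation σ is known, so use the z-interval margin of error formula.

For 95% confidence, z* = 1.96 (from standard normal table)

Margin of error formula for z-interval: E = z* × σ/√n

E = 1.96 × 15.7/√47
  = 1.96 × 2.290080
  = 4.4886

Rounded to 2 decimal places:

4.49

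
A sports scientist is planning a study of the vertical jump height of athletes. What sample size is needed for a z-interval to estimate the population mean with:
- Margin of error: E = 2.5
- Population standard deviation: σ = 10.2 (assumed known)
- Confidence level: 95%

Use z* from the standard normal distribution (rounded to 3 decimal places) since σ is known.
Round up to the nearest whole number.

Using z* since population σ is known (z-interval formula).

For 95% confidence, z* = 1.96 (from standard normal table)

Sample size formula for z-interval: n = (z*σ/E)²

n = (1.96 × 10.2 / 2.5)²
  = (7.996800)²
  = 63.9488

Round up to the nearest whole number: n = 64

64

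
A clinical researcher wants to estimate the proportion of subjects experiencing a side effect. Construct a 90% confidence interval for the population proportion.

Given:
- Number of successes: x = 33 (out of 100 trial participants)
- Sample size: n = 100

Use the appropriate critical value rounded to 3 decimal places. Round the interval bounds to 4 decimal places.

Sample proportion: p̂ = 33/100 = 0.33000000

Check conditions for normal approximation:
  np̂ = 33 ≥ 10 ✓
  n(1-p̂) = 67 ≥ 10 ✓

The sample is large enough, so use a z-interval (normal approximation) for the proportion.

For 90% confidence, z* = 1.645 (from standard normal table)

Standard error: SE = √(p̂(1-p̂)/n) = √(0.33000000×0.67000000/100) = 0.0470212718

Margin of error: E = z* × SE = 1.645 × 0.0470212718 = 0.07734999

Z-interval: p̂ ± E = 0.33000000 ± 0.07734999 = (0.25265001, 0.40734999)

Rounded to 4 decimal places:

(0.2527, 0.4073)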